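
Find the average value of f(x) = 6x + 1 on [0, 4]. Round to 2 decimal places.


Average value = 1/(b-a) * integral from a to b of f(x) dx
First compute the integral of 6x + 1:
F(x) = 3x^2 + x
F(4) = 3 * 16 + 1 * 4 = 52
F(0) = 3 * 0 + 1 * 0 = 0
Integral = 52 - 0 = 52
Average = 52 / (4 - 0) = 52 / 4
= 13 = 13.00

13.00


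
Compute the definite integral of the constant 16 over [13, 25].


The integral of a constant k over [a, b] equals k * (b - a).
integral from 13 to 25 of 16 dx
= 16 * (25 - 13)
= 16 * 12
= 192

192


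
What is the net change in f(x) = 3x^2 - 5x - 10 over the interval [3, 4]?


Net change = f(b) - f(a)
f(x) = 3x^2 - 5x - 10
Compute f(4):
f(4) = 3 * 4^2 - 5 * 4 - 10
= 48 - 20 - 10
= 18
Compute f(3):
f(3) = 3 * 3^2 - 5 * 3 - 10
= 27 - 15 - 10
= 2
Net change = 18 - 2 = 16

16


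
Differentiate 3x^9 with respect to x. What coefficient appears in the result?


We apply the power rule: d/dx [ax^n] = a*n * x^(n-1)
d/dx [3x^9]
= 3 * 9 * x^(9-1)
= 27x^8
The coefficient is 27

27


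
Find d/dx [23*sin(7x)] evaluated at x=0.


Apply the chain rule to differentiate 23*sin(7x):
d/dx [23*sin(7x)]
= 23 * cos(7x) * d/dx(7x)
= 23 * 7 * cos(7x)
= 161 * cos(7x)
Evaluate at x = 0:
= 161 * cos(0)
= 161 * 1
= 161

161


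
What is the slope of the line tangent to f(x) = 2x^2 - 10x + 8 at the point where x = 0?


The slope of the tangent line equals f'(x) at the point.
f(x) = 2x^2 - 10x + 8
f'(x) = 4x - 10
At x = 0:
f'(0) = 4 * 0 - 10
= 0 - 10
= -10

-10


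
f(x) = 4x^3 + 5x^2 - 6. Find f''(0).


First derivative:
f'(x) = 12x^2 + 10x
Second derivative:
f''(x) = 24x + 10
Substitute x = 0:
f''(0) = 24 * 0 + 10
= 0 + 10
= 10

10


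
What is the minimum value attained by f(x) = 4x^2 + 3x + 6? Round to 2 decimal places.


For a quadratic f(x) = ax^2 + bx + c with a > 0, the minimum is at the vertex.
Vertex x-coordinate: x = -b/(2a)
x = -(3) / (2 * 4)
x = -3/8
Substitute back to find the minimum value:
f(-3/8) = 4 * (-3/8)^2 + 3 * (-3/8) + 6
= 9/16 - 9/8 + 6
= 87/16 ≈ 5.44

5.44


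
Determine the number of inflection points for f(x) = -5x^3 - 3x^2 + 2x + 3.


Inflection points occur where f''(x) = 0 and concavity changes.
f(x) = -5x^3 - 3x^2 + 2x + 3
f'(x) = -15x^2 - 6x + 2
f''(x) = -30x - 6
Set f''(x) = 0:
-30x - 6 = 0
x = 6 / (-30) = -1/5
Since f''(x) is linear (degree 1), it changes sign at this point.
Therefore there is exactly 1 inflection point.

1


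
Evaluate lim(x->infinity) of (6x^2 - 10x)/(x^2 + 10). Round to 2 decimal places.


For limits at infinity with equal-degree polynomials,
we compare leading coefficients.
Numerator leading term: 6x^2
Denominator leading term: x^2
Divide both by x^2:
lim = (6 - 10/x) / (1 + 10/x^2)
As x -> infinity, the 1/x and 1/x^2 terms vanish:
= 6/1 = 6 = 6.00

6.00


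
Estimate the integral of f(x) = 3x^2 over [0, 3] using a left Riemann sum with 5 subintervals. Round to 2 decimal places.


Left Riemann sum uses left endpoints of each subinterval.
Interval: [0, 3], n = 5
dx = (3 - 0) / 5 = 3/5
Left endpoints: [0, 3/5, 6/5, 9/5, 12/5]
f values: [0, 27/25, 108/25, 243/25, 432/25]
Sum = dx * (sum of f values)
= 3/5 * 162/5
= 486/25 = 19.44

19.44


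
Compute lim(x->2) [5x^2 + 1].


Since polynomials are continuous, we use direct substitution.
lim(x->2) of 5x^2 + 1
= 5 * 2^2 + 0 * 2 + 1
= 20 + 0 + 1
= 21

21


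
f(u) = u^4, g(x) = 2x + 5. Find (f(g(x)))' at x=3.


Using the chain rule: (f(g(x)))' = f'(g(x)) * g'(x)
First, find g(3):
g(3) = 2 * 3 + 5 = 11
Next, f'(u) = 4u^3
And g'(x) = 2
So f'(g(3)) * g'(3)
= 4 * 11^3 * 2
= 4 * 1331 * 2
= 10648

10648


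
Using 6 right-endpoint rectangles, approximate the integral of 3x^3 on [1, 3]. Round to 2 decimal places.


Right Riemann sum uses right endpoints of each subinterval.
Interval: [1, 3], n = 6
dx = (3 - 1) / 6 = 1/3
Right endpoints: [4/3, 5/3, 2, 7/3, 8/3, 3]
f values: [64/9, 125/9, 24, 343/9, 512/9, 81]
Sum = dx * (sum of f values)
= 1/3 * 221
= 221/3 ≈ 73.67

73.67


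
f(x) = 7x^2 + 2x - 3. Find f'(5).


Differentiate term by term using power and sum rules:
f(x) = 7x^2 + 2x - 3
f'(x) = 14x + 2
Substitute x = 5:
f'(5) = 14 * 5 + 2
= 70 + 2
= 72

72


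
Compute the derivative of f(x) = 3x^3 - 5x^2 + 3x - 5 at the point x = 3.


Differentiate f(x) = 3x^3 - 5x^2 + 3x - 5 term by term:
f'(x) = 9x^2 - 10x + 3
Substitute x = 3:
f'(3) = 9 * 3^2 - 10 * 3 + 3
= 81 - 30 + 3
= 54

54


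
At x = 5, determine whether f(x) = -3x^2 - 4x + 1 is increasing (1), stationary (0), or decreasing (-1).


Compute f'(x) to determine behavior:
f'(x) = -6x - 4
f'(5) = -6 * 5 - 4
= -30 - 4
= -34
Since f'(5) < 0, the function is decreasing (-1)

-1


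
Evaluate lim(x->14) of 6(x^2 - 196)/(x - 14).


Direct substitution gives 0/0, so we factor the numerator.
Factor: 6(x^2 - 196) = 6 * (x - 14)(x + 14)
Cancel the common factor (x - 14):
6(x^2 - 196)/(x - 14) = 6 * (x + 14)
Now substitute x = 14:
= 6 * (14 + 14) = 168

168


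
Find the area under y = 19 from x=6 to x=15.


The area under a constant function y = 19 is a rectangle.
Width = 15 - 6 = 9
Height = 19
Area = width * height
= 9 * 19
= 171

171


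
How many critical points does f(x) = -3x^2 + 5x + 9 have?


Find where f'(x) = 0:
f'(x) = -6x + 5
Set f'(x) = 0:
-6x + 5 = 0
x = -5 / (-6) = 5/6
This is a linear equation in x, so there is exactly one solution.
Number of critical points: 1

1


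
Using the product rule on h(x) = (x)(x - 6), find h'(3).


Let u(x) = x and v(x) = x - 6
u'(x) = 1
v'(x) = 1
Product rule: h'(x) = u'(x)*v(x) + u(x)*v'(x)
= 1 * (x - 6) + (x) * 1
At x = 3:
u(3) = 1 * 3 + 0 = 3
v(3) = 1 * 3 - 6 = -3
h'(3) = 1 * (-3) + 3 * 1
= -3 + 3
= 0

0


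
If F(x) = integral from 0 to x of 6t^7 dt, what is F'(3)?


By the Fundamental Theorem of Calculus (Part 1):
If F(x) = integral from 0 to x of f(t) dt, then F'(x) = f(x)
Here f(t) = 6t^7
So F'(x) = 6x^7
Evaluate at x = 3:
F'(3) = 6 * 3^7
= 6 * 2187
= 13122

13122


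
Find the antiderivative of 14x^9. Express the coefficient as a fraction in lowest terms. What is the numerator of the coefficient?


Apply the power rule for integration:
integral of ax^n dx = a/(n+1) * x^(n+1) + C
integral of 14x^9 dx
= 14/10 * x^10 + C
= 7/5 * x^10 + C
The coefficient in lowest terms is 7/5, and its numerator is 7

7


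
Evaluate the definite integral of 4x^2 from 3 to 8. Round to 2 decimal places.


Find the antiderivative of 4x^2:
F(x) = 4/3 * x^3
Apply the Fundamental Theorem of Calculus:
F(8) - F(3)
= 4/3 * 8^3 - 4/3 * 3^3
= 4/3 * (512 - 27)
= 4/3 * 485
= 1940/3 ≈ 646.67

646.67


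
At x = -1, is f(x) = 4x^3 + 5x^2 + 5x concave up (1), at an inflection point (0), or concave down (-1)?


Concavity is determined by the sign of f''(x).
f(x) = 4x^3 + 5x^2 + 5x
f'(x) = 12x^2 + 10x + 5
f''(x) = 24x + 10
f''(-1) = 24 * (-1) + 10
= -24 + 10
= -14
Since f''(-1) < 0, the function is concave down (-1)

-1


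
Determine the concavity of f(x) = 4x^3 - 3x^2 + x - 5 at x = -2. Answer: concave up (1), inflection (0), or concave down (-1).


Concavity is determined by the sign of f''(x).
f(x) = 4x^3 - 3x^2 + x - 5
f'(x) = 12x^2 - 6x + 1
f''(x) = 24x - 6
f''(-2) = 24 * (-2) - 6
= -48 - 6
= -54
Since f''(-2) < 0, the function is concave down (-1)

-1


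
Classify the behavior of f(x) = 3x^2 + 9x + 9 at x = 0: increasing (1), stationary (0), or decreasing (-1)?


Compute f'(x) to determine behavior:
f'(x) = 6x + 9
f'(0) = 6 * 0 + 9
= 0 + 9
= 9
Since f'(0) > 0, the function is increasing (1)

1


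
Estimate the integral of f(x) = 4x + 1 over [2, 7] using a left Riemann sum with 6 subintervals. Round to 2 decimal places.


Left Riemann sum uses left endpoints of each subinterval.
Interval: [2, 7], n = 6
dx = (7 - 2) / 6 = 5/6
Left endpoints: [2, 17/6, 11/3, 9/2, 16/3, 37/6]
f values: [9, 37/3, 47/3, 19, 67/3, 77/3]
Sum = dx * (sum of f values)
= 5/6 * 104
= 260/3 ≈ 86.67

86.67


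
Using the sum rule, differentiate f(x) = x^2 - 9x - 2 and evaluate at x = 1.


Differentiate term by term using power and sum rules:
f(x) = x^2 - 9x - 2
f'(x) = 2x - 9
Substitute x = 1:
f'(1) = 2 * 1 - 9
= 2 - 9
= -7

-7


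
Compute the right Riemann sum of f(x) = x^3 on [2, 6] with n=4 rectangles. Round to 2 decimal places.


Right Riemann sum uses right endpoints of each subinterval.
Interval: [2, 6], n = 4
dx = (6 - 2) / 4 = 1
Right endpoints: [3, 4, 5, 6]
f values: [27, 64, 125, 216]
Sum = dx * (sum of f values)
= 1 * 432
= 432 = 432.00

432.00


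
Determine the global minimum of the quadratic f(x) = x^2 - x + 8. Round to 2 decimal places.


For a quadratic f(x) = ax^2 + bx + c with a > 0, the minimum is at the vertex.
Vertex x-coordinate: x = -b/(2a)
x = -(-1) / (2 * 1)
x = 1/2
Substitute back to find the minimum value:
f(1/2) = 1 * (1/2)^2 - 1 * (1/2) + 8
= 1/4 - 1/2 + 8
= 31/4 = 7.75

7.75


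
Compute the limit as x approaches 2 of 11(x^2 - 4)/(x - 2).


Direct substitution gives 0/0, so we factor the numerator.
Factor: 11(x^2 - 4) = 11 * (x - 2)(x + 2)
Cancel the common factor (x - 2):
11(x^2 - 4)/(x - 2) = 11 * (x + 2)
Now substitute x = 2:
= 11 * (2 + 2) = 44

44


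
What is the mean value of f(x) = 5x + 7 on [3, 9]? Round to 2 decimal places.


Average value = 1/(b-a) * integral from a to b of f(x) dx
First compute the integral of 5x + 7:
F(x) = (5/2)x^2 + 7x
F(9) = 5/2 * 81 + 7 * 9 = 531/2
F(3) = 5/2 * 9 + 7 * 3 = 87/2
Integral = 531/2 - 87/2 = 222
Average = 222 / (9 - 3) = 222 / 6
= 37 = 37.00

37.00


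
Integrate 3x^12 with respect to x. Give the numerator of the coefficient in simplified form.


Apply the power rule for integration:
integral of ax^n dx = a/(n+1) * x^(n+1) + C
integral of 3x^12 dx
= 3/13 * x^13 + C
The coefficient in lowest terms is 3/13, and its numerator is 3

3


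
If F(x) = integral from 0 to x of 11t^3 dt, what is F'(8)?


By the Fundamental Theorem of Calculus (Part 1):
If F(x) = integral from 0 to x of f(t) dt, then F'(x) = f(x)
Here f(t) = 11t^3
So F'(x) = 11x^3
Evaluate at x = 8:
F'(8) = 11 * 8^3
= 11 * 512
= 5632

5632


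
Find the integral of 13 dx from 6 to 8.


The integral of a constant k over [a, b] equals k * (b - a).
integral from 6 to 8 of 13 dx
= 13 * (8 - 6)
= 13 * 2
= 26

26


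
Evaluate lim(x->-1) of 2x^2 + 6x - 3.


Since polynomials are continuous, we use direct substitution.
lim(x->-1) of 2x^2 + 6x - 3
= 2 * (-1)^2 + 6 * (-1) - 3
= 2 - 6 - 3
= -7

-7


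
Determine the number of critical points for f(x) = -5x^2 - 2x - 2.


Find where f'(x) = 0:
f'(x) = -10x - 2
Set f'(x) = 0:
-10x - 2 = 0
x = 2 / (-10) = -1/5
This is a linear equation in x, so there is exactly one solution.
Number of critical points: 1

1


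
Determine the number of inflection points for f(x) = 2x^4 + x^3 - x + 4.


Inflection points occur where f''(x) = 0 and concavity changes.
f(x) = 2x^4 + x^3 - x + 4
f'(x) = 8x^3 + 3x^2 - 1
f''(x) = 24x^2 + 6x
This is a quadratic in x. Use the discriminant to count real roots.
Discriminant = (6)^2 - 4 * 24 * 0
= 36 - 0
= 36
Since discriminant > 0, f''(x) = 0 has 2 distinct real solutions.
A quadratic with two distinct real roots changes sign at each root, so concavity changes at both.
Number of inflection points: 2

2


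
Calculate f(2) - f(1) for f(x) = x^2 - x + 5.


Net change = f(b) - f(a)
f(x) = x^2 - x + 5
Compute f(2):
f(2) = 1 * 2^2 - 1 * 2 + 5
= 4 - 2 + 5
= 7
Compute f(1):
f(1) = 1 * 1^2 - 1 * 1 + 5
= 1 - 1 + 5
= 5
Net change = 7 - 5 = 2

2


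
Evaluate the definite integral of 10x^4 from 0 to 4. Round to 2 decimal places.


Find the antiderivative of 10x^4:
F(x) = 10/5 * x^5
Apply the Fundamental Theorem of Calculus:
F(4) - F(0)
= 10/5 * 4^5 - 10/5 * 0^5
= 10/5 * (1024 - 0)
= 10/5 * 1024
= 2048 = 2048.00

2048.00


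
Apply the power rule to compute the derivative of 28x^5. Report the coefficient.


We apply the power rule: d/dx [ax^n] = a*n * x^(n-1)
d/dx [28x^5]
= 28 * 5 * x^(5-1)
= 140x^4
The coefficient is 140

140


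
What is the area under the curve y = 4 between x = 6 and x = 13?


The area under a constant function y = 4 is a rectangle.
Width = 13 - 6 = 7
Height = 4
Area = width * height
= 7 * 4
= 28

28


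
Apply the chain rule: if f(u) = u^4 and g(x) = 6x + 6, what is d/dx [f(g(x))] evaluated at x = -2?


Using the chain rule: (f(g(x)))' = f'(g(x)) * g'(x)
First, find g(-2):
g(-2) = 6 * (-2) + 6 = -6
Next, f'(u) = 4u^3
And g'(x) = 6
So f'(g(-2)) * g'(-2)
= 4 * (-6)^3 * 6
= 4 * (-216) * 6
= -5184

-5184


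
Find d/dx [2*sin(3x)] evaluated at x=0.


Apply the chain rule to differentiate 2*sin(3x):
d/dx [2*sin(3x)]
= 2 * cos(3x) * d/dx(3x)
= 2 * 3 * cos(3x)
= 6 * cos(3x)
Evaluate at x = 0:
= 6 * cos(0)
= 6 * 1
= 6

6


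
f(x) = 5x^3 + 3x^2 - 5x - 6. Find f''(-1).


First derivative:
f'(x) = 15x^2 + 6x - 5
Second derivative:
f''(x) = 30x + 6
Substitute x = -1:
f''(-1) = 30 * (-1) + 6
= -30 + 6
= -24

-24


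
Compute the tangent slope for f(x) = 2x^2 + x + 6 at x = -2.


The slope of the tangent line equals f'(x) at the point.
f(x) = 2x^2 + x + 6
f'(x) = 4x + 1
At x = -2:
f'(-2) = 4 * (-2) + 1
= -8 + 1
= -7

-7


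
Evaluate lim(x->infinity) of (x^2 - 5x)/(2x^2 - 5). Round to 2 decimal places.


For limits at infinity with equal-degree polynomials,
we compare leading coefficients.
Numerator leading term: x^2
Denominator leading term: 2x^2
Divide both by x^2:
lim = (1 - 5/x) / (2 - 5/x^2)
As x -> infinity, the 1/x and 1/x^2 terms vanish:
= 1/2 = 0.50

0.50


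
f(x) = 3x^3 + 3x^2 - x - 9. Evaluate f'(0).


Differentiate f(x) = 3x^3 + 3x^2 - x - 9 term by term:
f'(x) = 9x^2 + 6x - 1
Substitute x = 0:
f'(0) = 9 * 0^2 + 6 * 0 - 1
= 0 + 0 - 1
= -1

-1


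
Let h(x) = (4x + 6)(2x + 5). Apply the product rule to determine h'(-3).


Let u(x) = 4x + 6 and v(x) = 2x + 5
u'(x) = 4
v'(x) = 2
Product rule: h'(x) = u'(x)*v(x) + u(x)*v'(x)
= 4 * (2x + 5) + (4x + 6) * 2
At x = -3:
u(-3) = 4 * (-3) + 6 = -6
v(-3) = 2 * (-3) + 5 = -1
h'(-3) = 4 * (-1) + (-6) * 2
= -4 - 12
= -16

-16


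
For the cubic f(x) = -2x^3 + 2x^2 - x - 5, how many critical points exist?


Find where f'(x) = 0:
f(x) = -2x^3 + 2x^2 - x - 5
f'(x) = -6x^2 + 4x - 1
This is a quadratic in x. Use the discriminant to count real roots.
Discriminant = (4)^2 - 4 * (-6) * (-1)
= 16 - 24
= -8
Since discriminant < 0, f'(x) = 0 has no real solutions.
Number of critical points: 0

0


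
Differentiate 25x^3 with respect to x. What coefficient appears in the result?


We apply the power rule: d/dx [ax^n] = a*n * x^(n-1)
d/dx [25x^3]
= 25 * 3 * x^(3-1)
= 75x^2
The coefficient is 75

75


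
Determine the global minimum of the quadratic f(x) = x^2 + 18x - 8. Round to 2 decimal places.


For a quadratic f(x) = ax^2 + bx + c with a > 0, the minimum is at the vertex.
Vertex x-coordinate: x = -b/(2a)
x = -(18) / (2 * 1)
x = -18/2 = -9
Substitute back to find the minimum value:
f(-9) = 1 * (-9)^2 + 18 * (-9) - 8
= 81 - 162 - 8
= -89 = -89.00

-89.00


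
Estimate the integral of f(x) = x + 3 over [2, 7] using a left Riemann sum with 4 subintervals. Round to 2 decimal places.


Left Riemann sum uses left endpoints of each subinterval.
Interval: [2, 7], n = 4
dx = (7 - 2) / 4 = 5/4
Left endpoints: [2, 13/4, 9/2, 23/4]
f values: [5, 25/4, 15/2, 35/4]
Sum = dx * (sum of f values)
= 5/4 * 55/2
= 275/8 ≈ 34.38

34.38


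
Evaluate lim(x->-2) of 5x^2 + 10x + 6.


Since polynomials are continuous, we use direct substitution.
lim(x->-2) of 5x^2 + 10x + 6
= 5 * (-2)^2 + 10 * (-2) + 6
= 20 - 20 + 6
= 6

6


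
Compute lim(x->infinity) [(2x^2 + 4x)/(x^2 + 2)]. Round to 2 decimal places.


For limits at infinity with equal-degree polynomials,
we compare leading coefficients.
Numerator leading term: 2x^2
Denominator leading term: x^2
Divide both by x^2:
lim = (2 + 4/x) / (1 + 2/x^2)
As x -> infinity, the 1/x and 1/x^2 terms vanish:
= 2/1 = 2 = 2.00

2.00


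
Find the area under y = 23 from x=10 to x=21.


The area under a constant function y = 23 is a rectangle.
Width = 21 - 10 = 11
Height = 23
Area = width * height
= 11 * 23
= 253

253


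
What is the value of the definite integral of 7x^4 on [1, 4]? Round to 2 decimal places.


Find the antiderivative of 7x^4:
F(x) = 7/5 * x^5
Apply the Fundamental Theorem of Calculus:
F(4) - F(1)
= 7/5 * 4^5 - 7/5 * 1^5
= 7/5 * (1024 - 1)
= 7/5 * 1023
= 7161/5 = 1432.20

1432.20


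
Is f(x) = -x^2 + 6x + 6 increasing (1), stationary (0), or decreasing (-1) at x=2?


Compute f'(x) to determine behavior:
f'(x) = -2x + 6
f'(2) = -2 * 2 + 6
= -4 + 6
= 2
Since f'(2) > 0, the function is increasing (1)

1


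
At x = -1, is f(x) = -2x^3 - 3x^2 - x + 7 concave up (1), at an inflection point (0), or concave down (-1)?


Concavity is determined by the sign of f''(x).
f(x) = -2x^3 - 3x^2 - x + 7
f'(x) = -6x^2 - 6x - 1
f''(x) = -12x - 6
f''(-1) = -12 * (-1) - 6
= 12 - 6
= 6
Since f''(-1) > 0, the function is concave up (1)

1


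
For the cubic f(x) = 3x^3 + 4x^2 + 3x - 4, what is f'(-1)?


Differentiate f(x) = 3x^3 + 4x^2 + 3x - 4 term by term:
f'(x) = 9x^2 + 8x + 3
Substitute x = -1:
f'(-1) = 9 * (-1)^2 + 8 * (-1) + 3
= 9 - 8 + 3
= 4

4


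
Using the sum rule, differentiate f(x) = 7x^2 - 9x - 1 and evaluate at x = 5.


Differentiate term by term using power and sum rules:
f(x) = 7x^2 - 9x - 1
f'(x) = 14x - 9
Substitute x = 5:
f'(5) = 14 * 5 - 9
= 70 - 9
= 61

61


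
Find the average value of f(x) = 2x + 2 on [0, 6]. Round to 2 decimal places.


Average value = 1/(b-a) * integral from a to b of f(x) dx
First compute the integral of 2x + 2:
F(x) = x^2 + 2x
F(6) = 1 * 36 + 2 * 6 = 48
F(0) = 1 * 0 + 2 * 0 = 0
Integral = 48 - 0 = 48
Average = 48 / (6 - 0) = 48 / 6
= 8 = 8.00

8.00


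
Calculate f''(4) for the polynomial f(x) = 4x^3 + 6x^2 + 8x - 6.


First derivative:
f'(x) = 12x^2 + 12x + 8
Second derivative:
f''(x) = 24x + 12
Substitute x = 4:
f''(4) = 24 * 4 + 12
= 96 + 12
= 108

108


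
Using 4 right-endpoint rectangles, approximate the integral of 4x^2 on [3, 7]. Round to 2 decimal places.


Right Riemann sum uses right endpoints of each subinterval.
Interval: [3, 7], n = 4
dx = (7 - 3) / 4 = 1
Right endpoints: [4, 5, 6, 7]
f values: [64, 100, 144, 196]
Sum = dx * (sum of f values)
= 1 * 504
= 504 = 504.00

504.00


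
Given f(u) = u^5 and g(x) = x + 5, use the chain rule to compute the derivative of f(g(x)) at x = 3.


Using the chain rule: (f(g(x)))' = f'(g(x)) * g'(x)
First, find g(3):
g(3) = 1 * 3 + 5 = 8
Next, f'(u) = 5u^4
And g'(x) = 1
So f'(g(3)) * g'(3)
= 5 * 8^4 * 1
= 5 * 4096 * 1
= 20480

20480


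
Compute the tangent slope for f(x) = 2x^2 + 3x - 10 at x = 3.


The slope of the tangent line equals f'(x) at the point.
f(x) = 2x^2 + 3x - 10
f'(x) = 4x + 3
At x = 3:
f'(3) = 4 * 3 + 3
= 12 + 3
= 15

15


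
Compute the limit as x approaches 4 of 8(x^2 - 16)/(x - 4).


Direct substitution gives 0/0, so we factor the numerator.
Factor: 8(x^2 - 16) = 8 * (x - 4)(x + 4)
Cancel the common factor (x - 4):
8(x^2 - 16)/(x - 4) = 8 * (x + 4)
Now substitute x = 4:
= 8 * (4 + 4) = 64

64


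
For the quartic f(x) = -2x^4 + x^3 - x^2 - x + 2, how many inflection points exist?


Inflection points occur where f''(x) = 0 and concavity changes.
f(x) = -2x^4 + x^3 - x^2 - x + 2
f'(x) = -8x^3 + 3x^2 - 2x - 1
f''(x) = -24x^2 + 6x - 2
This is a quadratic in x. Use the discriminant to count real roots.
Discriminant = (6)^2 - 4 * (-24) * (-2)
= 36 - 192
= -156
Since discriminant < 0, f''(x) = 0 has no real solutions.
Number of inflection points: 0

0


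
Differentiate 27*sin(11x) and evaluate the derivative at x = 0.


Apply the chain rule to differentiate 27*sin(11x):
d/dx [27*sin(11x)]
= 27 * cos(11x) * d/dx(11x)
= 27 * 11 * cos(11x)
= 297 * cos(11x)
Evaluate at x = 0:
= 297 * cos(0)
= 297 * 1
= 297

297


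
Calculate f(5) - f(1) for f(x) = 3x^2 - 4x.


Net change = f(b) - f(a)
f(x) = 3x^2 - 4x
Compute f(5):
f(5) = 3 * 5^2 - 4 * 5 + 0
= 75 - 20 + 0
= 55
Compute f(1):
f(1) = 3 * 1^2 - 4 * 1 + 0
= 3 - 4 + 0
= -1
Net change = 55 - (-1) = 56

56


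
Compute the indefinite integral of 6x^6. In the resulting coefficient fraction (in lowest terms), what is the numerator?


Apply the power rule for integration:
integral of ax^n dx = a/(n+1) * x^(n+1) + C
integral of 6x^6 dx
= 6/7 * x^7 + C
The coefficient in lowest terms is 6/7, and its numerator is 6

6


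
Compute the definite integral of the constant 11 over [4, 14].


The integral of a constant k over [a, b] equals k * (b - a).
integral from 4 to 14 of 11 dx
= 11 * (14 - 4)
= 11 * 10
= 110

110


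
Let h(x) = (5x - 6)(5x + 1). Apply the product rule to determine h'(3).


Let u(x) = 5x - 6 and v(x) = 5x + 1
u'(x) = 5
v'(x) = 5
Product rule: h'(x) = u'(x)*v(x) + u(x)*v'(x)
= 5 * (5x + 1) + (5x - 6) * 5
At x = 3:
u(3) = 5 * 3 - 6 = 9
v(3) = 5 * 3 + 1 = 16
h'(3) = 5 * 16 + 9 * 5
= 80 + 45
= 125

125


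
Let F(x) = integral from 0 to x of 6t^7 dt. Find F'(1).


By the Fundamental Theorem of Calculus (Part 1):
If F(x) = integral from 0 to x of f(t) dt, then F'(x) = f(x)
Here f(t) = 6t^7
So F'(x) = 6x^7
Evaluate at x = 1:
F'(1) = 6 * 1^7
= 6 * 1
= 6

6


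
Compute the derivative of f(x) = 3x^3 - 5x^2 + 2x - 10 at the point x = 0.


Differentiate f(x) = 3x^3 - 5x^2 + 2x - 10 term by term:
f'(x) = 9x^2 - 10x + 2
Substitute x = 0:
f'(0) = 9 * 0^2 - 10 * 0 + 2
= 0 + 0 + 2
= 2

2


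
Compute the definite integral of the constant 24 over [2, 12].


The integral of a constant k over [a, b] equals k * (b - a).
integral from 2 to 12 of 24 dx
= 24 * (12 - 2)
= 24 * 10
= 240

240


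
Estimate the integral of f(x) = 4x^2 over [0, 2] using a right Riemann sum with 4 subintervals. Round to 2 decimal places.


Right Riemann sum uses right endpoints of each subinterval.
Interval: [0, 2], n = 4
dx = (2 - 0) / 4 = 1/2
Right endpoints: [1/2, 1, 3/2, 2]
f values: [1, 4, 9, 16]
Sum = dx * (sum of f values)
= 1/2 * 30
= 15 = 15.00

15.00


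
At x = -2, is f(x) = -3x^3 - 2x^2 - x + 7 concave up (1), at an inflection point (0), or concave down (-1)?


Concavity is determined by the sign of f''(x).
f(x) = -3x^3 - 2x^2 - x + 7
f'(x) = -9x^2 - 4x - 1
f''(x) = -18x - 4
f''(-2) = -18 * (-2) - 4
= 36 - 4
= 32
Since f''(-2) > 0, the function is concave up (1)

1


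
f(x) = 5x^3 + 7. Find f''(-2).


First derivative:
f'(x) = 15x^2
Second derivative:
f''(x) = 30x
Substitute x = -2:
f''(-2) = 30 * (-2) + 0
= -60 + 0
= -60

-60


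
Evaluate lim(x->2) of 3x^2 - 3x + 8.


Since polynomials are continuous, we use direct substitution.
lim(x->2) of 3x^2 - 3x + 8
= 3 * 2^2 - 3 * 2 + 8
= 12 - 6 + 8
= 14

14


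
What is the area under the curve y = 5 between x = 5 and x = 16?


The area under a constant function y = 5 is a rectangle.
Width = 16 - 5 = 11
Height = 5
Area = width * height
= 11 * 5
= 55

55


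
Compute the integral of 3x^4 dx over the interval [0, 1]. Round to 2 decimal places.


Find the antiderivative of 3x^4:
F(x) = 3/5 * x^5
Apply the Fundamental Theorem of Calculus:
F(1) - F(0)
= 3/5 * 1^5 - 3/5 * 0^5
= 3/5 * (1 - 0)
= 3/5 * 1
= 3/5 = 0.60

0.60


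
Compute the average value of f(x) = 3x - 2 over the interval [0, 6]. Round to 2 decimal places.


Average value = 1/(b-a) * integral from a to b of f(x) dx
First compute the integral of 3x - 2:
F(x) = (3/2)x^2 - 2x
F(6) = 3/2 * 36 - 2 * 6 = 42
F(0) = 3/2 * 0 - 2 * 0 = 0
Integral = 42 - 0 = 42
Average = 42 / (6 - 0) = 42 / 6
= 7 = 7.00

7.00


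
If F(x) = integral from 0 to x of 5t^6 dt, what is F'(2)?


By the Fundamental Theorem of Calculus (Part 1):
If F(x) = integral from 0 to x of f(t) dt, then F'(x) = f(x)
Here f(t) = 5t^6
So F'(x) = 5x^6
Evaluate at x = 2:
F'(2) = 5 * 2^6
= 5 * 64
= 320

320


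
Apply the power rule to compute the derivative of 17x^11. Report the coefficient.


We apply the power rule: d/dx [ax^n] = a*n * x^(n-1)
d/dx [17x^11]
= 17 * 11 * x^(11-1)
= 187x^10
The coefficient is 187

187


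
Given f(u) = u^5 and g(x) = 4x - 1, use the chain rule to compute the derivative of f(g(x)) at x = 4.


Using the chain rule: (f(g(x)))' = f'(g(x)) * g'(x)
First, find g(4):
g(4) = 4 * 4 - 1 = 15
Next, f'(u) = 5u^4
And g'(x) = 4
So f'(g(4)) * g'(4)
= 5 * 15^4 * 4
= 5 * 50625 * 4
= 1012500

1012500


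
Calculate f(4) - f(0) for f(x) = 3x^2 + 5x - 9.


Net change = f(b) - f(a)
f(x) = 3x^2 + 5x - 9
Compute f(4):
f(4) = 3 * 4^2 + 5 * 4 - 9
= 48 + 20 - 9
= 59
Compute f(0):
f(0) = 3 * 0^2 + 5 * 0 - 9
= 0 + 0 - 9
= -9
Net change = 59 - (-9) = 68

68


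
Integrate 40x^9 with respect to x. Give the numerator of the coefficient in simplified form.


Apply the power rule for integration:
integral of ax^n dx = a/(n+1) * x^(n+1) + C
integral of 40x^9 dx
= 40/10 * x^10 + C
= 4 * x^10 + C
The coefficient in lowest terms is 4 = 4/1, so its numerator is 4

4


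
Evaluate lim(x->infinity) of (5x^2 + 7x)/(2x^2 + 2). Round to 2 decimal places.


For limits at infinity with equal-degree polynomials,
we compare leading coefficients.
Numerator leading term: 5x^2
Denominator leading term: 2x^2
Divide both by x^2:
lim = (5 + 7/x) / (2 + 2/x^2)
As x -> infinity, the 1/x and 1/x^2 terms vanish:
= 5/2 = 2.50

2.50


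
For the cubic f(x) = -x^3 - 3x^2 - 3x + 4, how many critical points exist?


Find where f'(x) = 0:
f(x) = -x^3 - 3x^2 - 3x + 4
f'(x) = -3x^2 - 6x - 3
This is a quadratic in x. Use the discriminant to count real roots.
Discriminant = (-6)^2 - 4 * (-3) * (-3)
= 36 - 36
= 0
Since discriminant = 0, f'(x) = 0 has exactly 1 real solution.
Number of critical points: 1

1


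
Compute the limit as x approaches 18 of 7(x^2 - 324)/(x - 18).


Direct substitution gives 0/0, so we factor the numerator.
Factor: 7(x^2 - 324) = 7 * (x - 18)(x + 18)
Cancel the common factor (x - 18):
7(x^2 - 324)/(x - 18) = 7 * (x + 18)
Now substitute x = 18:
= 7 * (18 + 18) = 252

252


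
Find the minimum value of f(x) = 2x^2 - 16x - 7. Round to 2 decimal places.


For a quadratic f(x) = ax^2 + bx + c with a > 0, the minimum is at the vertex.
Vertex x-coordinate: x = -b/(2a)
x = -(-16) / (2 * 2)
x = 16/4 = 4
Substitute back to find the minimum value:
f(4) = 2 * 4^2 - 16 * 4 - 7
= 32 - 64 - 7
= -39 = -39.00

-39.00


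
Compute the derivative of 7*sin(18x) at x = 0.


Apply the chain rule to differentiate 7*sin(18x):
d/dx [7*sin(18x)]
= 7 * cos(18x) * d/dx(18x)
= 7 * 18 * cos(18x)
= 126 * cos(18x)
Evaluate at x = 0:
= 126 * cos(0)
= 126 * 1
= 126

126


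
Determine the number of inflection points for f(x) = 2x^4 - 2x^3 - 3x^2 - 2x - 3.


Inflection points occur where f''(x) = 0 and concavity changes.
f(x) = 2x^4 - 2x^3 - 3x^2 - 2x - 3
f'(x) = 8x^3 - 6x^2 - 6x - 2
f''(x) = 24x^2 - 12x - 6
This is a quadratic in x. Use the discriminant to count real roots.
Discriminant = (-12)^2 - 4 * 24 * (-6)
= 144 - (-576)
= 720
Since discriminant > 0, f''(x) = 0 has 2 distinct real solutions.
A quadratic with two distinct real roots changes sign at each root, so concavity changes at both.
Number of inflection points: 2

2


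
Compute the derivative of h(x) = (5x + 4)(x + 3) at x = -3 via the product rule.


Let u(x) = 5x + 4 and v(x) = x + 3
u'(x) = 5
v'(x) = 1
Product rule: h'(x) = u'(x)*v(x) + u(x)*v'(x)
= 5 * (x + 3) + (5x + 4) * 1
At x = -3:
u(-3) = 5 * (-3) + 4 = -11
v(-3) = 1 * (-3) + 3 = 0
h'(-3) = 5 * 0 + (-11) * 1
= 0 - 11
= -11

-11


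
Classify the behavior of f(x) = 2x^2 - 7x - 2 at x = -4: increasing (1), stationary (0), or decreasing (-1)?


Compute f'(x) to determine behavior:
f'(x) = 4x - 7
f'(-4) = 4 * (-4) - 7
= -16 - 7
= -23
Since f'(-4) < 0, the function is decreasing (-1)

-1


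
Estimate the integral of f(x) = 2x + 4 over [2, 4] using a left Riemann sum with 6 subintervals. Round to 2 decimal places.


Left Riemann sum uses left endpoints of each subinterval.
Interval: [2, 4], n = 6
dx = (4 - 2) / 6 = 1/3
Left endpoints: [2, 7/3, 8/3, 3, 10/3, 11/3]
f values: [8, 26/3, 28/3, 10, 32/3, 34/3]
Sum = dx * (sum of f values)
= 1/3 * 58
= 58/3 ≈ 19.33

19.33


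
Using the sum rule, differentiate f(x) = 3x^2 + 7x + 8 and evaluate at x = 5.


Differentiate term by term using power and sum rules:
f(x) = 3x^2 + 7x + 8
f'(x) = 6x + 7
Substitute x = 5:
f'(5) = 6 * 5 + 7
= 30 + 7
= 37

37


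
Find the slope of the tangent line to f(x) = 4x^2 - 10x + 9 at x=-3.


The slope of the tangent line equals f'(x) at the point.
f(x) = 4x^2 - 10x + 9
f'(x) = 8x - 10
At x = -3:
f'(-3) = 8 * (-3) - 10
= -24 - 10
= -34

-34


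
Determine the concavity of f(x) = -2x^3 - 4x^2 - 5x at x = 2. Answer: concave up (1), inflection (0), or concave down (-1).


Concavity is determined by the sign of f''(x).
f(x) = -2x^3 - 4x^2 - 5x
f'(x) = -6x^2 - 8x - 5
f''(x) = -12x - 8
f''(2) = -12 * 2 - 8
= -24 - 8
= -32
Since f''(2) < 0, the function is concave down (-1)

-1


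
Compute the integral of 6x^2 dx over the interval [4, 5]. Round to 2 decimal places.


Find the antiderivative of 6x^2:
F(x) = 6/3 * x^3
Apply the Fundamental Theorem of Calculus:
F(5) - F(4)
= 6/3 * 5^3 - 6/3 * 4^3
= 6/3 * (125 - 64)
= 6/3 * 61
= 122 = 122.00

122.00


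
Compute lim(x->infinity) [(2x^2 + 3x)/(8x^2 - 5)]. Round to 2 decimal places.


For limits at infinity with equal-degree polynomials,
we compare leading coefficients.
Numerator leading term: 2x^2
Denominator leading term: 8x^2
Divide both by x^2:
lim = (2 + 3/x) / (8 - 5/x^2)
As x -> infinity, the 1/x and 1/x^2 terms vanish:
= 2/8 = 1/4 = 0.25

0.25


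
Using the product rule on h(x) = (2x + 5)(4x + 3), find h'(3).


Let u(x) = 2x + 5 and v(x) = 4x + 3
u'(x) = 2
v'(x) = 4
Product rule: h'(x) = u'(x)*v(x) + u(x)*v'(x)
= 2 * (4x + 3) + (2x + 5) * 4
At x = 3:
u(3) = 2 * 3 + 5 = 11
v(3) = 4 * 3 + 3 = 15
h'(3) = 2 * 15 + 11 * 4
= 30 + 44
= 74

74


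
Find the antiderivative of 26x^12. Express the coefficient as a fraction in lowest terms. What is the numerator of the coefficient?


Apply the power rule for integration:
integral of ax^n dx = a/(n+1) * x^(n+1) + C
integral of 26x^12 dx
= 26/13 * x^13 + C
= 2 * x^13 + C
The coefficient in lowest terms is 2 = 2/1, so its numerator is 2

2


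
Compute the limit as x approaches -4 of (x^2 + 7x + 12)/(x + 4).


Direct substitution gives 0/0, so we factor the numerator.
Factor: (x^2 + 7x + 12) = (x + 4)(x + 3)
Cancel the common factor (x + 4):
(x^2 + 7x + 12)/(x + 4) = (x + 3)
Now substitute x = -4:
= (-4) - (-3) = -1

-1


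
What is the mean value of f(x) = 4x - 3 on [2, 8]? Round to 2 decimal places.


Average value = 1/(b-a) * integral from a to b of f(x) dx
First compute the integral of 4x - 3:
F(x) = 2x^2 - 3x
F(8) = 2 * 64 - 3 * 8 = 104
F(2) = 2 * 4 - 3 * 2 = 2
Integral = 104 - 2 = 102
Average = 102 / (8 - 2) = 102 / 6
= 17 = 17.00

17.00


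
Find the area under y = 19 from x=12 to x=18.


The area under a constant function y = 19 is a rectangle.
Width = 18 - 12 = 6
Height = 19
Area = width * height
= 6 * 19
= 114

114


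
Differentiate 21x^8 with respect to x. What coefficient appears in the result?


We apply the power rule: d/dx [ax^n] = a*n * x^(n-1)
d/dx [21x^8]
= 21 * 8 * x^(8-1)
= 168x^7
The coefficient is 168

168


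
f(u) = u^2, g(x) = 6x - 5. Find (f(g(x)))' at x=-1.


Using the chain rule: (f(g(x)))' = f'(g(x)) * g'(x)
First, find g(-1):
g(-1) = 6 * (-1) - 5 = -11
Next, f'(u) = 2u
And g'(x) = 6
So f'(g(-1)) * g'(-1)
= 2 * (-11) * 6
= -132

-132


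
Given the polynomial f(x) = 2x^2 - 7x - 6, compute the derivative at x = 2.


Differentiate term by term using power and sum rules:
f(x) = 2x^2 - 7x - 6
f'(x) = 4x - 7
Substitute x = 2:
f'(2) = 4 * 2 - 7
= 8 - 7
= 1

1


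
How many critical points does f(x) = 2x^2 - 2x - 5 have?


Find where f'(x) = 0:
f'(x) = 4x - 2
Set f'(x) = 0:
4x - 2 = 0
x = 2 / 4 = 1/2
This is a linear equation in x, so there is exactly one solution.
Number of critical points: 1

1


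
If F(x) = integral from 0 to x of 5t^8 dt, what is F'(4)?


By the Fundamental Theorem of Calculus (Part 1):
If F(x) = integral from 0 to x of f(t) dt, then F'(x) = f(x)
Here f(t) = 5t^8
So F'(x) = 5x^8
Evaluate at x = 4:
F'(4) = 5 * 4^8
= 5 * 65536
= 327680

327680


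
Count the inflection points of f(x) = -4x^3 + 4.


Inflection points occur where f''(x) = 0 and concavity changes.
f(x) = -4x^3 + 4
f'(x) = -12x^2
f''(x) = -24x
Set f''(x) = 0:
-24x = 0
x = 0 / (-24) = 0
Since f''(x) is linear (degree 1), it changes sign at this point.
Therefore there is exactly 1 inflection point.

1


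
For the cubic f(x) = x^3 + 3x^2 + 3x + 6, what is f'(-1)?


Differentiate f(x) = x^3 + 3x^2 + 3x + 6 term by term:
f'(x) = 3x^2 + 6x + 3
Substitute x = -1:
f'(-1) = 3 * (-1)^2 + 6 * (-1) + 3
= 3 - 6 + 3
= 0

0


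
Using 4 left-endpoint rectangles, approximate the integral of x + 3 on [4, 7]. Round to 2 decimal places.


Left Riemann sum uses left endpoints of each subinterval.
Interval: [4, 7], n = 4
dx = (7 - 4) / 4 = 3/4
Left endpoints: [4, 19/4, 11/2, 25/4]
f values: [7, 31/4, 17/2, 37/4]
Sum = dx * (sum of f values)
= 3/4 * 65/2
= 195/8 ≈ 24.38

24.38


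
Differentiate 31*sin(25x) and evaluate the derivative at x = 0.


Apply the chain rule to differentiate 31*sin(25x):
d/dx [31*sin(25x)]
= 31 * cos(25x) * d/dx(25x)
= 31 * 25 * cos(25x)
= 775 * cos(25x)
Evaluate at x = 0:
= 775 * cos(0)
= 775 * 1
= 775

775


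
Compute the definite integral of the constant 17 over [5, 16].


The integral of a constant k over [a, b] equals k * (b - a).
integral from 5 to 16 of 17 dx
= 17 * (16 - 5)
= 17 * 11
= 187

187


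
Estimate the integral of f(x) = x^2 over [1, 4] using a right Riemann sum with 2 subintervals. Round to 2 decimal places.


Right Riemann sum uses right endpoints of each subinterval.
Interval: [1, 4], n = 2
dx = (4 - 1) / 2 = 3/2
Right endpoints: [5/2, 4]
f values: [25/4, 16]
Sum = dx * (sum of f values)
= 3/2 * 89/4
= 267/8 ≈ 33.38

33.38


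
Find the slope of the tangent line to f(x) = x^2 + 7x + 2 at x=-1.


The slope of the tangent line equals f'(x) at the point.
f(x) = x^2 + 7x + 2
f'(x) = 2x + 7
At x = -1:
f'(-1) = 2 * (-1) + 7
= -2 + 7
= 5

5


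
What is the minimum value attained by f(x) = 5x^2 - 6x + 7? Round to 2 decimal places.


For a quadratic f(x) = ax^2 + bx + c with a > 0, the minimum is at the vertex.
Vertex x-coordinate: x = -b/(2a)
x = -(-6) / (2 * 5)
x = 6/10 = 3/5
Substitute back to find the minimum value:
f(3/5) = 5 * (3/5)^2 - 6 * (3/5) + 7
= 9/5 - 18/5 + 7
= 26/5 = 5.20

5.20


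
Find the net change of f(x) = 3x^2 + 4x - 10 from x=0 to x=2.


Net change = f(b) - f(a)
f(x) = 3x^2 + 4x - 10
Compute f(2):
f(2) = 3 * 2^2 + 4 * 2 - 10
= 12 + 8 - 10
= 10
Compute f(0):
f(0) = 3 * 0^2 + 4 * 0 - 10
= 0 + 0 - 10
= -10
Net change = 10 - (-10) = 20

20


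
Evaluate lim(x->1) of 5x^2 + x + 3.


Since polynomials are continuous, we use direct substitution.
lim(x->1) of 5x^2 + x + 3
= 5 * 1^2 + 1 * 1 + 3
= 5 + 1 + 3
= 9

9


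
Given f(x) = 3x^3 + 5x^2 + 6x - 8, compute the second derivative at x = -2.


First derivative:
f'(x) = 9x^2 + 10x + 6
Second derivative:
f''(x) = 18x + 10
Substitute x = -2:
f''(-2) = 18 * (-2) + 10
= -36 + 10
= -26

-26


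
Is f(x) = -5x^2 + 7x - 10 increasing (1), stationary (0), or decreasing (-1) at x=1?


Compute f'(x) to determine behavior:
f'(x) = -10x + 7
f'(1) = -10 * 1 + 7
= -10 + 7
= -3
Since f'(1) < 0, the function is decreasing (-1)

-1


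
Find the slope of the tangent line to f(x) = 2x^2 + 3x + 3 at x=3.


The slope of the tangent line equals f'(x) at the point.
f(x) = 2x^2 + 3x + 3
f'(x) = 4x + 3
At x = 3:
f'(3) = 4 * 3 + 3
= 12 + 3
= 15

15


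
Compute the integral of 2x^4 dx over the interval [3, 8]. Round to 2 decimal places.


Find the antiderivative of 2x^4:
F(x) = 2/5 * x^5
Apply the Fundamental Theorem of Calculus:
F(8) - F(3)
= 2/5 * 8^5 - 2/5 * 3^5
= 2/5 * (32768 - 243)
= 2/5 * 32525
= 13010 = 13010.00

13010.00


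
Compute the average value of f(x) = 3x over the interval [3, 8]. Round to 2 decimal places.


Average value = 1/(b-a) * integral from a to b of f(x) dx
First compute the integral of 3x:
F(x) = (3/2)x^2
F(8) = 3/2 * 64 + 0 * 8 = 96
F(3) = 3/2 * 9 + 0 * 3 = 27/2
Integral = 96 - 27/2 = 165/2
Average = (165/2) / (8 - 3) = (165/2) / 5
= 33/2 = 16.50

16.50


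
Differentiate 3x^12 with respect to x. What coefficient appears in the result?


We apply the power rule: d/dx [ax^n] = a*n * x^(n-1)
d/dx [3x^12]
= 3 * 12 * x^(12-1)
= 36x^11
The coefficient is 36

36


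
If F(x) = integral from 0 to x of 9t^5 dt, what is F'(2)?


By the Fundamental Theorem of Calculus (Part 1):
If F(x) = integral from 0 to x of f(t) dt, then F'(x) = f(x)
Here f(t) = 9t^5
So F'(x) = 9x^5
Evaluate at x = 2:
F'(2) = 9 * 2^5
= 9 * 32
= 288

288


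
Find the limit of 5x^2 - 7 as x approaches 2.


Since polynomials are continuous, we use direct substitution.
lim(x->2) of 5x^2 - 7
= 5 * 2^2 + 0 * 2 - 7
= 20 + 0 - 7
= 13

13


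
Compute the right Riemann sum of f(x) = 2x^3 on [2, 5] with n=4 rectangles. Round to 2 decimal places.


Right Riemann sum uses right endpoints of each subinterval.
Interval: [2, 5], n = 4
dx = (5 - 2) / 4 = 3/4
Right endpoints: [11/4, 7/2, 17/4, 5]
f values: [1331/32, 343/4, 4913/32, 250]
Sum = dx * (sum of f values)
= 3/4 * 4247/8
= 12741/32 ≈ 398.16

398.16


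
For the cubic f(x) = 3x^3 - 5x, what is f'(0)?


Differentiate f(x) = 3x^3 - 5x term by term:
f'(x) = 9x^2 - 5
Substitute x = 0:
f'(0) = 9 * 0^2 + 0 * 0 - 5
= 0 + 0 - 5
= -5

-5


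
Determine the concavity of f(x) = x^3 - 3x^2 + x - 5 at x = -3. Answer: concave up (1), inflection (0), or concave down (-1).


Concavity is determined by the sign of f''(x).
f(x) = x^3 - 3x^2 + x - 5
f'(x) = 3x^2 - 6x + 1
f''(x) = 6x - 6
f''(-3) = 6 * (-3) - 6
= -18 - 6
= -24
Since f''(-3) < 0, the function is concave down (-1)

-1


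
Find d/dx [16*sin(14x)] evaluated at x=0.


Apply the chain rule to differentiate 16*sin(14x):
d/dx [16*sin(14x)]
= 16 * cos(14x) * d/dx(14x)
= 16 * 14 * cos(14x)
= 224 * cos(14x)
Evaluate at x = 0:
= 224 * cos(0)
= 224 * 1
= 224

224


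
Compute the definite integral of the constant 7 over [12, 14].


The integral of a constant k over [a, b] equals k * (b - a).
integral from 12 to 14 of 7 dx
= 7 * (14 - 12)
= 7 * 2
= 14

14


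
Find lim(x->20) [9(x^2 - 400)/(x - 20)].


Direct substitution gives 0/0, so we factor the numerator.
Factor: 9(x^2 - 400) = 9 * (x - 20)(x + 20)
Cancel the common factor (x - 20):
9(x^2 - 400)/(x - 20) = 9 * (x + 20)
Now substitute x = 20:
= 9 * (20 + 20) = 360

360


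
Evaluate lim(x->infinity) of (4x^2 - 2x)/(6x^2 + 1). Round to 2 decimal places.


For limits at infinity with equal-degree polynomials,
we compare leading coefficients.
Numerator leading term: 4x^2
Denominator leading term: 6x^2
Divide both by x^2:
lim = (4 - 2/x) / (6 + 1/x^2)
As x -> infinity, the 1/x and 1/x^2 terms vanish:
= 4/6 = 2/3 ≈ 0.67

0.67


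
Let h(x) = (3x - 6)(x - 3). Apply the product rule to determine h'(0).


Let u(x) = 3x - 6 and v(x) = x - 3
u'(x) = 3
v'(x) = 1
Product rule: h'(x) = u'(x)*v(x) + u(x)*v'(x)
= 3 * (x - 3) + (3x - 6) * 1
At x = 0:
u(0) = 3 * 0 - 6 = -6
v(0) = 1 * 0 - 3 = -3
h'(0) = 3 * (-3) + (-6) * 1
= -9 - 6
= -15

-15


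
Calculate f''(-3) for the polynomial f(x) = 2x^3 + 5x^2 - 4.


First derivative:
f'(x) = 6x^2 + 10x
Second derivative:
f''(x) = 12x + 10
Substitute x = -3:
f''(-3) = 12 * (-3) + 10
= -36 + 10
= -26

-26


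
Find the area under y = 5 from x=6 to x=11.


The area under a constant function y = 5 is a rectangle.
Width = 11 - 6 = 5
Height = 5
Area = width * height
= 5 * 5
= 25

25


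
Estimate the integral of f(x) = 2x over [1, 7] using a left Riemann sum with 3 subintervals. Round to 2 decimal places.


Left Riemann sum uses left endpoints of each subinterval.
Interval: [1, 7], n = 3
dx = (7 - 1) / 3 = 2
Left endpoints: [1, 3, 5]
f values: [2, 6, 10]
Sum = dx * (sum of f values)
= 2 * 18
= 36 = 36.00

36.00
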